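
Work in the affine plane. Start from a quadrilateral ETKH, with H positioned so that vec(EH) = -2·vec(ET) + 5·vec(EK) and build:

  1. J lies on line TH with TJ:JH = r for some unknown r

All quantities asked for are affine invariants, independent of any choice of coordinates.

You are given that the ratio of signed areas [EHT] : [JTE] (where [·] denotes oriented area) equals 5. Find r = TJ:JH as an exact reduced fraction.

Work in coordinates with E = (0, 0), T = (1, 0), K = (0, 1), H = (-2, 5).
1. With TJ:JH = r, write λ = r/(r+1) so J = T + λ·(H−T); J is affine-linear in λ
Every point depending on J is an affine combination of J and λ-independent points, so each such coordinate is linear in λ; the λ² term in each signed area is a multiple of (H−T)×(H−T) = 0, so 2·[EHT] and 2·[JTE] are each linear in λ. Evaluating at λ=0 and λ=1:
  2·[EHT] = -5,   2·[JTE] = -5·λ
So [EHT]:[JTE] = (-5) / (-5·λ). Setting this equal to 5:
  -5 = 5·(-5·λ)  ⇒  λ = 1/5
Then r = λ/(1−λ) = (1/5)/(4/5) = 1/4. Check: with r = 1/4, J = (2/5, 1) and [EHT]:[JTE] = 5 as required.

r = 1/4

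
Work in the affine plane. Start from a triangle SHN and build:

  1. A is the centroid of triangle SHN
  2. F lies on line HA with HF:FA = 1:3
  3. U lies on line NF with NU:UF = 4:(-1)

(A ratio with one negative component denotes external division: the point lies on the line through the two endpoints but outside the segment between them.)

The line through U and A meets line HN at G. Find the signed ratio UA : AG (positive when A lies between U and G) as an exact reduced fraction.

Set S = (0, 0), H = (1, 0), N = (0, 1); any affine frame gives the same invariant.
1. A is the centroid of triangle SHN ⇒ A = (1/3, 1/3)
2. F lies on line HA with HF:FA = 1:3 ⇒ F = (5/6, 1/12)
3. U lies on line NF with NU:UF = 4:(-1) ⇒ U = (10/9, -2/9)
line UA meets HN at G = (3/2, -1/2)
A = U + t·(G−U) with t = -2, so UA:AG = -2:3

UA:AG = -2/3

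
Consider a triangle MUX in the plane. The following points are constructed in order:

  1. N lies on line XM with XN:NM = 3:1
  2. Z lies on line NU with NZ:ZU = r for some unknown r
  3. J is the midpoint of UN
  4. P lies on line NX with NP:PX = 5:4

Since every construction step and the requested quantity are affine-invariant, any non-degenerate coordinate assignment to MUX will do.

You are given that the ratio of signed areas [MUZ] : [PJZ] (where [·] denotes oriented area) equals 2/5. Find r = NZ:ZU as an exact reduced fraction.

r = 4

Assign M = (0, 0), U = (1, 0), X = (0, 1) — the answer is frame-independent, so this choice is without loss of generality.
1. N lies on line XM with XN:NM = 3:1 ⇒ N = (0, 1/4)
2. With NZ:ZU = r, write λ = r/(r+1) so Z = N + λ·(U−N); Z is affine-linear in λ
3. J is the midpoint of UN ⇒ J = (1/2, 1/8)
4. P lies on line NX with NP:PX = 5:4 ⇒ P = (0, 2/3)
Every point depending on Z is an affine combination of Z and λ-independent points, so each such coordinate is linear in λ; the λ² term in each signed area is a multiple of (U−N)×(U−N) = 0, so 2·[MUZ] and 2·[PJZ] are each linear in λ. Evaluating at λ=0 and λ=1:
  2·[MUZ] = -1/4·λ + 1/4,   2·[PJZ] = 5/12·λ − 5/24
So [MUZ]:[PJZ] = (-1/4·λ + 1/4) / (5/12·λ − 5/24). Setting this equal to 2/5:
  -1/4·λ + 1/4 = 2/5·(5/12·λ − 5/24)  ⇒  λ = 4/5
Then r = λ/(1−λ) = (4/5)/(1/5) = 4. Check: with r = 4, Z = (4/5, 1/20) and [MUZ]:[PJZ] = 2/5 as required.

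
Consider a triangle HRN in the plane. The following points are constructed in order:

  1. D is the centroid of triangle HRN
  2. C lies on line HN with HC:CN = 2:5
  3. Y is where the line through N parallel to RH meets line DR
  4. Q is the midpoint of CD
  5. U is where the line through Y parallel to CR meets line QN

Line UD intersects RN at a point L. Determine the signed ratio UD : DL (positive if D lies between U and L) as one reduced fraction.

Choose coordinates H = (0, 0), R = (1, 0), N = (0, 1).
1. D is the centroid of triangle HRN ⇒ D = (1/3, 1/3)
2. C lies on line HN with HC:CN = 2:5 ⇒ C = (0, 2/7)
3. Y is where the line through N parallel to RH meets line DR ⇒ Y = (-1, 1)
4. Q is the midpoint of CD ⇒ Q = (1/6, 13/42)
5. U is where the line through Y parallel to CR meets line QN ⇒ U = (2/27, 131/189)
line UD meets RN at L = (-10/19, 29/19)
D = U + t·(L−U) with t = -19/44, so UD:DL = -19/44:63/44

UD:DL = -19/63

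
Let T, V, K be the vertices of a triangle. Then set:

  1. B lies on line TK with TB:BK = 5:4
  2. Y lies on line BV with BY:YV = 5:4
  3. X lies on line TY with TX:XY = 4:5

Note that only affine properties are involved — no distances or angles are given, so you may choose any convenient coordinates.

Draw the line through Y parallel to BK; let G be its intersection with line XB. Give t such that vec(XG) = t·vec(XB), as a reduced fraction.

Work in coordinates with T = (0, 0), V = (1, 0), K = (0, 1).
1. B lies on line TK with TB:BK = 5:4 ⇒ B = (0, 5/9)
2. Y lies on line BV with BY:YV = 5:4 ⇒ Y = (5/9, 20/81)
3. X lies on line TY with TX:XY = 4:5 ⇒ X = (20/81, 80/729)
through Y parallel to BK: direction (0, 4/9); meets XB at G = (5/9, -145/324)
G = X + t·(B−X) with t = -5/4

t = -5/4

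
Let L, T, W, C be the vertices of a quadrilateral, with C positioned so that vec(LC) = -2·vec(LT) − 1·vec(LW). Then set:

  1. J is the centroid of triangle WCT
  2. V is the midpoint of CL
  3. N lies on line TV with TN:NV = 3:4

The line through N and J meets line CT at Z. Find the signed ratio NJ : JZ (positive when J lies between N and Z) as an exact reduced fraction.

Choose coordinates L = (0, 0), T = (1, 0), W = (0, 1), C = (-2, -1).
1. J is the centroid of triangle WCT ⇒ J = (-1/3, 0)
2. V is the midpoint of CL ⇒ V = (-1, -1/2)
3. N lies on line TV with TN:NV = 3:4 ⇒ N = (1/7, -3/14)
line NJ meets CT at Z = (11/47, -12/47)
J = N + t·(Z−N) with t = -47/9, so NJ:JZ = -47/9:56/9

NJ:JZ = -47/56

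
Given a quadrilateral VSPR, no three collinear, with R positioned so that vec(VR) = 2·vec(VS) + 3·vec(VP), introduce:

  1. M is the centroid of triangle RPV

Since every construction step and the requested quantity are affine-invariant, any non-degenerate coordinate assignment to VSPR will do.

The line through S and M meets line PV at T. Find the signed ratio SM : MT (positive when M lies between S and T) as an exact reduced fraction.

Choose coordinates V = (0, 0), S = (1, 0), P = (0, 1), R = (2, 3).
1. M is the centroid of triangle RPV ⇒ M = (2/3, 4/3)
line SM meets PV at T = (0, 4)
M = S + t·(T−S) with t = 1/3, so SM:MT = 1/3:2/3

SM:MT = 1/2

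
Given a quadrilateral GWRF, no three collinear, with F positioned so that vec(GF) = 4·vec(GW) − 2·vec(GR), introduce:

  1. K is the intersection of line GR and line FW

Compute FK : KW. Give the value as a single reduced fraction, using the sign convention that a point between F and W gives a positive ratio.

FK:KW = -4

Choose coordinates G = (0, 0), W = (1, 0), R = (0, 1), F = (4, -2).
1. K is the intersection of line GR and line FW ⇒ K = (0, 2/3)
K = F + t·(W−F) with t = 4/3, so FK:KW = t:(1−t) = 4/3:-1/3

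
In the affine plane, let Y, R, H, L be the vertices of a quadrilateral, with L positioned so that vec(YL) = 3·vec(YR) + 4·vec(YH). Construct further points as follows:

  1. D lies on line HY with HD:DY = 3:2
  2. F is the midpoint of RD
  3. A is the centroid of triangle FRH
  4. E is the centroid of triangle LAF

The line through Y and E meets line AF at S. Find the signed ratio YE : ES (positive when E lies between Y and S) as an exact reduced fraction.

YE:ES = -8/5

Assign Y = (0, 0), R = (1, 0), H = (0, 1), L = (3, 4) — the answer is frame-independent, so this choice is without loss of generality.
1. D lies on line HY with HD:DY = 3:2 ⇒ D = (0, 2/5)
2. F is the midpoint of RD ⇒ F = (1/2, 1/5)
3. A is the centroid of triangle FRH ⇒ A = (1/2, 2/5)
4. E is the centroid of triangle LAF ⇒ E = (4/3, 23/15)
line YE meets AF at S = (1/2, 23/40)
E = Y + t·(S−Y) with t = 8/3, so YE:ES = 8/3:-5/3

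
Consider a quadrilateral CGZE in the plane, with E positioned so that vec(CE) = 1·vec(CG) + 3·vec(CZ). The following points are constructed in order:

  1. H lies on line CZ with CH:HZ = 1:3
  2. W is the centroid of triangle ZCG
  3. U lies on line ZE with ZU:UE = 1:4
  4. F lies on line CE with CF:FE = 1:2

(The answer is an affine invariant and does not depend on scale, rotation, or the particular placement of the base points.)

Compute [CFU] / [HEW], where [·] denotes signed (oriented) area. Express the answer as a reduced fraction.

[CFU]:[HEW] = -8/25

Choose coordinates C = (0, 0), G = (1, 0), Z = (0, 1), E = (1, 3).
1. H lies on line CZ with CH:HZ = 1:3 ⇒ H = (0, 1/4)
2. W is the centroid of triangle ZCG ⇒ W = (1/3, 1/3)
3. U lies on line ZE with ZU:UE = 1:4 ⇒ U = (1/5, 7/5)
4. F lies on line CE with CF:FE = 1:2 ⇒ F = (1/3, 1)
2·[CFU] = 4/15, 2·[HEW] = -5/6
[CFU]:[HEW] = 4/15:-5/6 = -8/25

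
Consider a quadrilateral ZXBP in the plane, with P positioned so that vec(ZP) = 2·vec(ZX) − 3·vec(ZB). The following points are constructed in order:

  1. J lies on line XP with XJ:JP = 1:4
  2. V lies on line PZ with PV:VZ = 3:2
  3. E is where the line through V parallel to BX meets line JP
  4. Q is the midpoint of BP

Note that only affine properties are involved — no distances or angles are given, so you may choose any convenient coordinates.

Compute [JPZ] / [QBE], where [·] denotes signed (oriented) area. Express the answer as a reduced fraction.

Assign Z = (0, 0), X = (1, 0), B = (0, 1), P = (2, -3) — the answer is frame-independent, so this choice is without loss of generality.
1. J lies on line XP with XJ:JP = 1:4 ⇒ J = (6/5, -3/5)
2. V lies on line PZ with PV:VZ = 3:2 ⇒ V = (4/5, -6/5)
3. E is where the line through V parallel to BX meets line JP ⇒ E = (17/10, -21/10)
4. Q is the midpoint of BP ⇒ Q = (1, -1)
2·[JPZ] = -12/5, 2·[QBE] = -3/10
[JPZ]:[QBE] = -12/5:-3/10 = 8

[JPZ]:[QBE] = 8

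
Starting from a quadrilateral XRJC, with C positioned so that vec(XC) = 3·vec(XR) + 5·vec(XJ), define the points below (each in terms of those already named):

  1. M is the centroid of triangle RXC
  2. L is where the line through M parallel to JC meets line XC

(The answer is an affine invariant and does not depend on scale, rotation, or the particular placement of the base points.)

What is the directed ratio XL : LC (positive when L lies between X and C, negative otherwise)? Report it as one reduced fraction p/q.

Choose coordinates X = (0, 0), R = (1, 0), J = (0, 1), C = (3, 5).
1. M is the centroid of triangle RXC ⇒ M = (4/3, 5/3)
2. L is where the line through M parallel to JC meets line XC ⇒ L = (-1/3, -5/9)
L = X + t·(C−X) with t = -1/9, so XL:LC = t:(1−t) = -1/9:10/9

XL:LC = -1/10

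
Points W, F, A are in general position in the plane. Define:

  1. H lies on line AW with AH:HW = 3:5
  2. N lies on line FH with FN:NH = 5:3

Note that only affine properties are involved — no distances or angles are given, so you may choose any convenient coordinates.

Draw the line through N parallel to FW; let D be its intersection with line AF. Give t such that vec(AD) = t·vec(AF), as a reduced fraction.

Assign W = (0, 0), F = (1, 0), A = (0, 1) — the answer is frame-independent, so this choice is without loss of generality.
1. H lies on line AW with AH:HW = 3:5 ⇒ H = (0, 5/8)
2. N lies on line FH with FN:NH = 5:3 ⇒ N = (3/8, 25/64)
through N parallel to FW: direction (-1, 0); meets AF at D = (39/64, 25/64)
D = A + t·(F−A) with t = 39/64

t = 39/64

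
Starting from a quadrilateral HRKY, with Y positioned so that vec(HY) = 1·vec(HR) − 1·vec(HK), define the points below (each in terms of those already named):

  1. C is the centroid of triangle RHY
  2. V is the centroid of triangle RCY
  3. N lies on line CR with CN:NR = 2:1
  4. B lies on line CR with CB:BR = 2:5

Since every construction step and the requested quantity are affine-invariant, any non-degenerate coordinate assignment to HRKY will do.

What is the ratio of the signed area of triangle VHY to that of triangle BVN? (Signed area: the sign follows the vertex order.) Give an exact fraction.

Work in coordinates with H = (0, 0), R = (1, 0), K = (0, 1), Y = (1, -1).
1. C is the centroid of triangle RHY ⇒ C = (2/3, -1/3)
2. V is the centroid of triangle RCY ⇒ V = (8/9, -4/9)
3. N lies on line CR with CN:NR = 2:1 ⇒ N = (8/9, -1/9)
4. B lies on line CR with CB:BR = 2:5 ⇒ B = (16/21, -5/21)
2·[VHY] = 4/9, 2·[BVN] = 8/189
[VHY]:[BVN] = 4/9:8/189 = 21/2

[VHY]:[BVN] = 21/2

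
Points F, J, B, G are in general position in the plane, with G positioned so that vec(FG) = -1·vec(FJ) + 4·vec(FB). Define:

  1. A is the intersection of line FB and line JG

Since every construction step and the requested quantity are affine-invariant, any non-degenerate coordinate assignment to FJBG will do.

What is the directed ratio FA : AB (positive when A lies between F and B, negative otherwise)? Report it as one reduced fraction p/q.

FA:AB = -2

Set F = (0, 0), J = (1, 0), B = (0, 1), G = (-1, 4); any affine frame gives the same invariant.
1. A is the intersection of line FB and line JG ⇒ A = (0, 2)
A = F + t·(B−F) with t = 2, so FA:AB = t:(1−t) = 2:-1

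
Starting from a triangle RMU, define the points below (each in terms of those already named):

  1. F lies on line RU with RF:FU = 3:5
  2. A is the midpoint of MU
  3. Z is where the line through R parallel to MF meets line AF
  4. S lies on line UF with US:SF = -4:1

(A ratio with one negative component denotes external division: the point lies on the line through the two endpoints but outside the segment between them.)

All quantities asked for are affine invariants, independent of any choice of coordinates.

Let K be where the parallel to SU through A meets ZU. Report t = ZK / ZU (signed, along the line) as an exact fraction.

Set R = (0, 0), M = (1, 0), U = (0, 1); any affine frame gives the same invariant.
1. F lies on line RU with RF:FU = 3:5 ⇒ F = (0, 3/8)
2. A is the midpoint of MU ⇒ A = (1/2, 1/2)
3. Z is where the line through R parallel to MF meets line AF ⇒ Z = (-3/5, 9/40)
4. S lies on line UF with US:SF = -4:1 ⇒ S = (0, 1/6)
through A parallel to SU: direction (0, 5/6); meets ZU at K = (1/2, 79/48)
K = Z + t·(U−Z) with t = 11/6

t = 11/6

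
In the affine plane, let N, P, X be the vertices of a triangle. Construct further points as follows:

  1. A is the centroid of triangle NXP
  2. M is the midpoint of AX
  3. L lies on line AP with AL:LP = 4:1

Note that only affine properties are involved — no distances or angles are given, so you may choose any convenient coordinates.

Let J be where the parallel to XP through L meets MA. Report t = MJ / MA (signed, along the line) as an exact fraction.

Assign N = (0, 0), P = (1, 0), X = (0, 1) — the answer is frame-independent, so this choice is without loss of generality.
1. A is the centroid of triangle NXP ⇒ A = (1/3, 1/3)
2. M is the midpoint of AX ⇒ M = (1/6, 2/3)
3. L lies on line AP with AL:LP = 4:1 ⇒ L = (13/15, 1/15)
through L parallel to XP: direction (1, -1); meets MA at J = (1/15, 13/15)
J = M + t·(A−M) with t = -3/5

t = -3/5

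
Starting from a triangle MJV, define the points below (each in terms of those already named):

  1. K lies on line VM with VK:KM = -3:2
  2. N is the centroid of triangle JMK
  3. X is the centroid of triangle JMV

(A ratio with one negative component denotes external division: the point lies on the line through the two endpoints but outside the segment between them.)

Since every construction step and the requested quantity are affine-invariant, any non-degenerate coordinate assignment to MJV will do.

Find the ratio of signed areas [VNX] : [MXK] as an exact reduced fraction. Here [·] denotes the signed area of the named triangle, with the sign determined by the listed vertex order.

[VNX]:[MXK] = -1/2

Assign M = (0, 0), J = (1, 0), V = (0, 1) — the answer is frame-independent, so this choice is without loss of generality.
1. K lies on line VM with VK:KM = -3:2 ⇒ K = (0, -2)
2. N is the centroid of triangle JMK ⇒ N = (1/3, -2/3)
3. X is the centroid of triangle JMV ⇒ X = (1/3, 1/3)
2·[VNX] = 1/3, 2·[MXK] = -2/3
[VNX]:[MXK] = 1/3:-2/3 = -1/2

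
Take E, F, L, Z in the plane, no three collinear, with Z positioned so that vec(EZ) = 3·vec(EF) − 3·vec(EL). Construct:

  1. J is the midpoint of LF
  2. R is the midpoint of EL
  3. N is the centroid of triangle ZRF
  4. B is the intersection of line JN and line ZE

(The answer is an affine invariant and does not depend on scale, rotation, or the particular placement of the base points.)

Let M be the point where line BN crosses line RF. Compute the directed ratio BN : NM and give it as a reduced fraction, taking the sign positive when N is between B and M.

Work in coordinates with E = (0, 0), F = (1, 0), L = (0, 1), Z = (3, -3).
1. J is the midpoint of LF ⇒ J = (1/2, 1/2)
2. R is the midpoint of EL ⇒ R = (0, 1/2)
3. N is the centroid of triangle ZRF ⇒ N = (4/3, -5/6)
4. B is the intersection of line JN and line ZE ⇒ B = (13/6, -13/6)
line BN meets RF at M = (8/11, 3/22)
N = B + t·(M−B) with t = 11/19, so BN:NM = 11/19:8/19

BN:NM = 11/8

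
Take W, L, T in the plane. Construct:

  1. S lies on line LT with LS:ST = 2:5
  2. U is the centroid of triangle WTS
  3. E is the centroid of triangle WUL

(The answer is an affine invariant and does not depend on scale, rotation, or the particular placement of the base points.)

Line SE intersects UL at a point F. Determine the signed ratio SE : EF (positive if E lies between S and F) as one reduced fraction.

SE:EF = -5/3

Set W = (0, 0), L = (1, 0), T = (0, 1); any affine frame gives the same invariant.
1. S lies on line LT with LS:ST = 2:5 ⇒ S = (5/7, 2/7)
2. U is the centroid of triangle WTS ⇒ U = (5/21, 3/7)
3. E is the centroid of triangle WUL ⇒ E = (26/63, 1/7)
line SE meets UL at F = (187/315, 8/35)
E = S + t·(F−S) with t = 5/2, so SE:EF = 5/2:-3/2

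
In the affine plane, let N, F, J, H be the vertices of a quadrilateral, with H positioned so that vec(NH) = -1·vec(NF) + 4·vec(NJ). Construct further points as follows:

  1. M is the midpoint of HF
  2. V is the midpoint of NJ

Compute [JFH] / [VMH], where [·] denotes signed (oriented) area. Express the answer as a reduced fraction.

[JFH]:[VMH] = 4/3

Choose coordinates N = (0, 0), F = (1, 0), J = (0, 1), H = (-1, 4).
1. M is the midpoint of HF ⇒ M = (0, 2)
2. V is the midpoint of NJ ⇒ V = (0, 1/2)
2·[JFH] = 2, 2·[VMH] = 3/2
[JFH]:[VMH] = 2:3/2 = 4/3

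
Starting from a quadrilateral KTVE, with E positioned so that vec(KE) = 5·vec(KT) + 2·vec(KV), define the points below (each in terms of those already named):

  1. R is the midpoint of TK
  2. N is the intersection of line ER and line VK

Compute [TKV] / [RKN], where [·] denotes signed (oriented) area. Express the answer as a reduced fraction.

Assign K = (0, 0), T = (1, 0), V = (0, 1), E = (5, 2) — the answer is frame-independent, so this choice is without loss of generality.
1. R is the midpoint of TK ⇒ R = (1/2, 0)
2. N is the intersection of line ER and line VK ⇒ N = (0, -2/9)
2·[TKV] = -1, 2·[RKN] = 1/9
[TKV]:[RKN] = -1:1/9 = -9

[TKV]:[RKN] = -9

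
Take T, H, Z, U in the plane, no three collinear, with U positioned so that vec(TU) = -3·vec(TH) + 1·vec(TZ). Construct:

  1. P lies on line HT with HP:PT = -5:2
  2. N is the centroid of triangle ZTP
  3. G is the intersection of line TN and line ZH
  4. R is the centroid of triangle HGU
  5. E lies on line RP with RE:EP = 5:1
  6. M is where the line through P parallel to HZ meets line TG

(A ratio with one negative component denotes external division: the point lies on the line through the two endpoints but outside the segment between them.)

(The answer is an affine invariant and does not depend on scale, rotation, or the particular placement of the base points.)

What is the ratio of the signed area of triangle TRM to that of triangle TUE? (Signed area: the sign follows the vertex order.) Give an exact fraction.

Choose coordinates T = (0, 0), H = (1, 0), Z = (0, 1), U = (-3, 1).
1. P lies on line HT with HP:PT = -5:2 ⇒ P = (-2/3, 0)
2. N is the centroid of triangle ZTP ⇒ N = (-2/9, 1/3)
3. G is the intersection of line TN and line ZH ⇒ G = (-2, 3)
4. R is the centroid of triangle HGU ⇒ R = (-4/3, 4/3)
5. E lies on line RP with RE:EP = 5:1 ⇒ E = (-7/9, 2/9)
6. M is where the line through P parallel to HZ meets line TG ⇒ M = (4/3, -2)
2·[TRM] = 8/9, 2·[TUE] = 1/9
[TRM]:[TUE] = 8/9:1/9 = 8

[TRM]:[TUE] = 8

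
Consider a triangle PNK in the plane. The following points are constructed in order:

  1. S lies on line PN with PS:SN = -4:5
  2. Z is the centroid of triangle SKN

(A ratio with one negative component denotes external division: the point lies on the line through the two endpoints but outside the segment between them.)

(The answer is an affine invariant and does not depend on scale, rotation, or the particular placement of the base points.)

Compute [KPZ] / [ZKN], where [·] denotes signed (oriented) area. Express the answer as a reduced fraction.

[KPZ]:[ZKN] = 3/5

Assign P = (0, 0), N = (1, 0), K = (0, 1) — the answer is frame-independent, so this choice is without loss of generality.
1. S lies on line PN with PS:SN = -4:5 ⇒ S = (-4, 0)
2. Z is the centroid of triangle SKN ⇒ Z = (-1, 1/3)
2·[KPZ] = -1, 2·[ZKN] = -5/3
[KPZ]:[ZKN] = -1:-5/3 = 3/5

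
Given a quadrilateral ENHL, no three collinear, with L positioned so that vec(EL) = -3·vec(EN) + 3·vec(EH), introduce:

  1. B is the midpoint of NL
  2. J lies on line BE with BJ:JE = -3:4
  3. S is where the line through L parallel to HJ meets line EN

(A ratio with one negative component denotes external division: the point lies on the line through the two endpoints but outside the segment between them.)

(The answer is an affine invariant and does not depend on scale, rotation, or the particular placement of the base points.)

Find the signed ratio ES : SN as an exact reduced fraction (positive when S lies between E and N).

Assign E = (0, 0), N = (1, 0), H = (0, 1), L = (-3, 3) — the answer is frame-independent, so this choice is without loss of generality.
1. B is the midpoint of NL ⇒ B = (-1, 3/2)
2. J lies on line BE with BJ:JE = -3:4 ⇒ J = (-4, 6)
3. S is where the line through L parallel to HJ meets line EN ⇒ S = (-3/5, 0)
S = E + t·(N−E) with t = -3/5, so ES:SN = t:(1−t) = -3/5:8/5

ES:SN = -3/8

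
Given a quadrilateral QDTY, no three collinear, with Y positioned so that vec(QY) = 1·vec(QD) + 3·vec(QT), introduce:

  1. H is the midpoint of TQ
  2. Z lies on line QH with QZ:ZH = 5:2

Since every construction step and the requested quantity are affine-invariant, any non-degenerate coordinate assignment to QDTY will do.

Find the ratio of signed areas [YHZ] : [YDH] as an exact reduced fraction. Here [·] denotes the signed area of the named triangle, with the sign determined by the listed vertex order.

[YHZ]:[YDH] = -1/21

Set Q = (0, 0), D = (1, 0), T = (0, 1), Y = (1, 3); any affine frame gives the same invariant.
1. H is the midpoint of TQ ⇒ H = (0, 1/2)
2. Z lies on line QH with QZ:ZH = 5:2 ⇒ Z = (0, 5/14)
2·[YHZ] = 1/7, 2·[YDH] = -3
[YHZ]:[YDH] = 1/7:-3 = -1/21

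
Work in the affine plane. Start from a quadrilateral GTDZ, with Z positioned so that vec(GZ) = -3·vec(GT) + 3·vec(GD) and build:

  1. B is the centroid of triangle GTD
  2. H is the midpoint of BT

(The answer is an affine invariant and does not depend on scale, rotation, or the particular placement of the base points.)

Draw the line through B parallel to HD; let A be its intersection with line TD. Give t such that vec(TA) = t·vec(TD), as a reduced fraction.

Work in coordinates with G = (0, 0), T = (1, 0), D = (0, 1), Z = (-3, 3).
1. B is the centroid of triangle GTD ⇒ B = (1/3, 1/3)
2. H is the midpoint of BT ⇒ H = (2/3, 1/6)
through B parallel to HD: direction (-2/3, 5/6); meets TD at A = (-1, 2)
A = T + t·(D−T) with t = 2

t = 2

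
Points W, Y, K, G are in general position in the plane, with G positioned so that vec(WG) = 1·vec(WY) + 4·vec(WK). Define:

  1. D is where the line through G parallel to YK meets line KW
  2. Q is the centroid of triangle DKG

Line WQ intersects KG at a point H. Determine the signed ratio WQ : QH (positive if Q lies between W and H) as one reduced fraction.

WQ:QH = -7/4

Work in coordinates with W = (0, 0), Y = (1, 0), K = (0, 1), G = (1, 4).
1. D is where the line through G parallel to YK meets line KW ⇒ D = (0, 5)
2. Q is the centroid of triangle DKG ⇒ Q = (1/3, 10/3)
line WQ meets KG at H = (1/7, 10/7)
Q = W + t·(H−W) with t = 7/3, so WQ:QH = 7/3:-4/3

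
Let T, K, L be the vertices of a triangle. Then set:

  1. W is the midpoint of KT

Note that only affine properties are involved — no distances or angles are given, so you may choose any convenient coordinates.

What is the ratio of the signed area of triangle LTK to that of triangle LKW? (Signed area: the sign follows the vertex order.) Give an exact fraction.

[LTK]:[LKW] = -2

Work in coordinates with T = (0, 0), K = (1, 0), L = (0, 1).
1. W is the midpoint of KT ⇒ W = (1/2, 0)
2·[LTK] = 1, 2·[LKW] = -1/2
[LTK]:[LKW] = 1:-1/2 = -2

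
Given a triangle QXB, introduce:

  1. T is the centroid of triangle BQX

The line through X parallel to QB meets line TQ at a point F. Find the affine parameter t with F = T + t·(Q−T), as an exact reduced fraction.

Work in coordinates with Q = (0, 0), X = (1, 0), B = (0, 1).
1. T is the centroid of triangle BQX ⇒ T = (1/3, 1/3)
through X parallel to QB: direction (0, 1); meets TQ at F = (1, 1)
F = T + t·(Q−T) with t = -2

t = -2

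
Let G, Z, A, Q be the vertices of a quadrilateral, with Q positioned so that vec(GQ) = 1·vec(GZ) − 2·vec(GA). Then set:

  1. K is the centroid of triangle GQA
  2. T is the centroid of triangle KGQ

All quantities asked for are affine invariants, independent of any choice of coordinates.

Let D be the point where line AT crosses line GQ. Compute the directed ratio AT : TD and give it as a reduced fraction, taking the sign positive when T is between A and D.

AT:TD = 8

Set G = (0, 0), Z = (1, 0), A = (0, 1), Q = (1, -2); any affine frame gives the same invariant.
1. K is the centroid of triangle GQA ⇒ K = (1/3, -1/3)
2. T is the centroid of triangle KGQ ⇒ T = (4/9, -7/9)
line AT meets GQ at D = (1/2, -1)
T = A + t·(D−A) with t = 8/9, so AT:TD = 8/9:1/9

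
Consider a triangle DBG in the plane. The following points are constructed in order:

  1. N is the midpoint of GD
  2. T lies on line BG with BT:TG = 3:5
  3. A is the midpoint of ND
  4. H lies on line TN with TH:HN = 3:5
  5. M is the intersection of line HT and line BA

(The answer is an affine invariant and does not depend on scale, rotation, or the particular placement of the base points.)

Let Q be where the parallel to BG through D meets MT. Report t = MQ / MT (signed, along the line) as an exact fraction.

t = 7/9

Choose coordinates D = (0, 0), B = (1, 0), G = (0, 1).
1. N is the midpoint of GD ⇒ N = (0, 1/2)
2. T lies on line BG with BT:TG = 3:5 ⇒ T = (5/8, 3/8)
3. A is the midpoint of ND ⇒ A = (0, 1/4)
4. H lies on line TN with TH:HN = 3:5 ⇒ H = (25/64, 27/64)
5. M is the intersection of line HT and line BA ⇒ M = (-5, 3/2)
through D parallel to BG: direction (-1, 1); meets MT at Q = (-5/8, 5/8)
Q = M + t·(T−M) with t = 7/9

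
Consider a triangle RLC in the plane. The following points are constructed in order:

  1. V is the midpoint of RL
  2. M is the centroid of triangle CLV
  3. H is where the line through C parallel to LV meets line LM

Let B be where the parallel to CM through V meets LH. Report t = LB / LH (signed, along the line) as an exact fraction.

Set R = (0, 0), L = (1, 0), C = (0, 1); any affine frame gives the same invariant.
1. V is the midpoint of RL ⇒ V = (1/2, 0)
2. M is the centroid of triangle CLV ⇒ M = (1/2, 1/3)
3. H is where the line through C parallel to LV meets line LM ⇒ H = (-1/2, 1)
through V parallel to CM: direction (1/2, -2/3); meets LH at B = (0, 2/3)
B = L + t·(H−L) with t = 2/3

t = 2/3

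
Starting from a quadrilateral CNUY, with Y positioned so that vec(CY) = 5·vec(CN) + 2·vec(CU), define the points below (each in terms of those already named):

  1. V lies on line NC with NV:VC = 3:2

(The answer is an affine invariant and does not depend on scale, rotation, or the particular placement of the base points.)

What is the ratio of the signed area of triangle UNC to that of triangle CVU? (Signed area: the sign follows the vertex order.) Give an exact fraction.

[UNC]:[CVU] = -5/2

Assign C = (0, 0), N = (1, 0), U = (0, 1), Y = (5, 2) — the answer is frame-independent, so this choice is without loss of generality.
1. V lies on line NC with NV:VC = 3:2 ⇒ V = (2/5, 0)
2·[UNC] = -1, 2·[CVU] = 2/5
[UNC]:[CVU] = -1:2/5 = -5/2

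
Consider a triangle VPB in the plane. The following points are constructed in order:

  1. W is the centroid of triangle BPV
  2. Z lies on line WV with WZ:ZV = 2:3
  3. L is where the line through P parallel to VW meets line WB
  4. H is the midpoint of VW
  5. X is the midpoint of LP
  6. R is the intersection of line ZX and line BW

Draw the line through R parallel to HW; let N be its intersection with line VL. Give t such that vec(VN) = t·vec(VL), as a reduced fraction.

t = 4/9

Choose coordinates V = (0, 0), P = (1, 0), B = (0, 1).
1. W is the centroid of triangle BPV ⇒ W = (1/3, 1/3)
2. Z lies on line WV with WZ:ZV = 2:3 ⇒ Z = (1/5, 1/5)
3. L is where the line through P parallel to VW meets line WB ⇒ L = (2/3, -1/3)
4. H is the midpoint of VW ⇒ H = (1/6, 1/6)
5. X is the midpoint of LP ⇒ X = (5/6, -1/6)
6. R is the intersection of line ZX and line BW ⇒ R = (13/27, 1/27)
through R parallel to HW: direction (1/6, 1/6); meets VL at N = (8/27, -4/27)
N = V + t·(L−V) with t = 4/9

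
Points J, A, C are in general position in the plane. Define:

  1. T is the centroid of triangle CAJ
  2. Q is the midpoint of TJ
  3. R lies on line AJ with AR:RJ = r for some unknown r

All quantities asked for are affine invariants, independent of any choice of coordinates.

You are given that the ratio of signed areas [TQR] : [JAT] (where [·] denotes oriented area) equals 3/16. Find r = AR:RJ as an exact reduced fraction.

r = 5/3

Work in coordinates with J = (0, 0), A = (1, 0), C = (0, 1).
1. T is the centroid of triangle CAJ ⇒ T = (1/3, 1/3)
2. Q is the midpoint of TJ ⇒ Q = (1/6, 1/6)
3. With AR:RJ = r, write λ = r/(r+1) so R = A + λ·(J−A); R is affine-linear in λ
Every point depending on R is an affine combination of R and λ-independent points, so each such coordinate is linear in λ; the λ² term in each signed area is a multiple of (J−A)×(J−A) = 0, so 2·[TQR] and 2·[JAT] are each linear in λ. Evaluating at λ=0 and λ=1:
  2·[TQR] = -1/6·λ + 1/6,   2·[JAT] = 1/3
So [TQR]:[JAT] = (-1/6·λ + 1/6) / (1/3). Setting this equal to 3/16:
  -1/6·λ + 1/6 = 3/16·(1/3)  ⇒  λ = 5/8
Then r = λ/(1−λ) = (5/8)/(3/8) = 5/3. Check: with r = 5/3, R = (3/8, 0) and [TQR]:[JAT] = 3/16 as required.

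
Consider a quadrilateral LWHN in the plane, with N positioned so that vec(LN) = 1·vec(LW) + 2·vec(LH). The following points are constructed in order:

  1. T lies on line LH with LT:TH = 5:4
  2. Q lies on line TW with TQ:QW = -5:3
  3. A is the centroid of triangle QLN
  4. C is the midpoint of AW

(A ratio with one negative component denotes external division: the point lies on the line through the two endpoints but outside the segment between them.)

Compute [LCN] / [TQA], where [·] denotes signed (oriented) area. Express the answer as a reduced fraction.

[LCN]:[TQA] = 213/130

Set L = (0, 0), W = (1, 0), H = (0, 1), N = (1, 2); any affine frame gives the same invariant.
1. T lies on line LH with LT:TH = 5:4 ⇒ T = (0, 5/9)
2. Q lies on line TW with TQ:QW = -5:3 ⇒ Q = (5/2, -5/6)
3. A is the centroid of triangle QLN ⇒ A = (7/6, 7/18)
4. C is the midpoint of AW ⇒ C = (13/12, 7/36)
2·[LCN] = 71/36, 2·[TQA] = 65/54
[LCN]:[TQA] = 71/36:65/54 = 213/130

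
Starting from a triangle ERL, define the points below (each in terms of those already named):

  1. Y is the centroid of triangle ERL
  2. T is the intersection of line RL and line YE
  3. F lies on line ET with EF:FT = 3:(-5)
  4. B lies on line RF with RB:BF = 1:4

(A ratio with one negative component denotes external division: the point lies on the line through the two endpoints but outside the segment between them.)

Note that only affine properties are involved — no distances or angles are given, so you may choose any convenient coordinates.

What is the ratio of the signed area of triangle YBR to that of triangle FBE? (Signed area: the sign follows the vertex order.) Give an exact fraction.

[YBR]:[FBE] = 13/36

Set E = (0, 0), R = (1, 0), L = (0, 1); any affine frame gives the same invariant.
1. Y is the centroid of triangle ERL ⇒ Y = (1/3, 1/3)
2. T is the intersection of line RL and line YE ⇒ T = (1/2, 1/2)
3. F lies on line ET with EF:FT = 3:(-5) ⇒ F = (-3/4, -3/4)
4. B lies on line RF with RB:BF = 1:4 ⇒ B = (13/20, -3/20)
2·[YBR] = 13/60, 2·[FBE] = 3/5
[YBR]:[FBE] = 13/60:3/5 = 13/36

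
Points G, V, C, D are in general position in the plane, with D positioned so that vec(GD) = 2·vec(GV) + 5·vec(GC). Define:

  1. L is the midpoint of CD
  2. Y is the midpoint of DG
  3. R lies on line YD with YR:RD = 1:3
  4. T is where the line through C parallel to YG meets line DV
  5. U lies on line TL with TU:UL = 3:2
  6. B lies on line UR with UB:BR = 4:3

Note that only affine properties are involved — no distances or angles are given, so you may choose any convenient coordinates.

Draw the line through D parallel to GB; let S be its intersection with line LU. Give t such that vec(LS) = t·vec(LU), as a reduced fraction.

t = -347/38

Choose coordinates G = (0, 0), V = (1, 0), C = (0, 1), D = (2, 5).
1. L is the midpoint of CD ⇒ L = (1, 3)
2. Y is the midpoint of DG ⇒ Y = (1, 5/2)
3. R lies on line YD with YR:RD = 1:3 ⇒ R = (5/4, 25/8)
4. T is where the line through C parallel to YG meets line DV ⇒ T = (12/5, 7)
5. U lies on line TL with TU:UL = 3:2 ⇒ U = (39/25, 23/5)
6. B lies on line UR with UB:BR = 4:3 ⇒ B = (242/175, 263/70)
through D parallel to GB: direction (242/175, 263/70); meets LU at S = (-1954/475, -1103/95)
S = L + t·(U−L) with t = -347/38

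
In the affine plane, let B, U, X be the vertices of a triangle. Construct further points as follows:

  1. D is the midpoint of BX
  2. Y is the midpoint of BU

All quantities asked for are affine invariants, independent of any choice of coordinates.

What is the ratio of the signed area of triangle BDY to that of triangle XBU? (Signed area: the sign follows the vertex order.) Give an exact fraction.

[BDY]:[XBU] = -1/4

Set B = (0, 0), U = (1, 0), X = (0, 1); any affine frame gives the same invariant.
1. D is the midpoint of BX ⇒ D = (0, 1/2)
2. Y is the midpoint of BU ⇒ Y = (1/2, 0)
2·[BDY] = -1/4, 2·[XBU] = 1
[BDY]:[XBU] = -1/4:1 = -1/4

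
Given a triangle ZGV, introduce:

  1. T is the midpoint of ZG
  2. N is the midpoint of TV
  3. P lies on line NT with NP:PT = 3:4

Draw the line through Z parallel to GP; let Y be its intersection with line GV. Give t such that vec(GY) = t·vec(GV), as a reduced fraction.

Set Z = (0, 0), G = (1, 0), V = (0, 1); any affine frame gives the same invariant.
1. T is the midpoint of ZG ⇒ T = (1/2, 0)
2. N is the midpoint of TV ⇒ N = (1/4, 1/2)
3. P lies on line NT with NP:PT = 3:4 ⇒ P = (5/14, 2/7)
through Z parallel to GP: direction (-9/14, 2/7); meets GV at Y = (9/5, -4/5)
Y = G + t·(V−G) with t = -4/5

t = -4/5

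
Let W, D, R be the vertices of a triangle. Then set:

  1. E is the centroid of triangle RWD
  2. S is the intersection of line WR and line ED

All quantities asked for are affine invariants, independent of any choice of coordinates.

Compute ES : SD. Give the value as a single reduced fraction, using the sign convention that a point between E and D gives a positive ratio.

ES:SD = -1/3

Assign W = (0, 0), D = (1, 0), R = (0, 1) — the answer is frame-independent, so this choice is without loss of generality.
1. E is the centroid of triangle RWD ⇒ E = (1/3, 1/3)
2. S is the intersection of line WR and line ED ⇒ S = (0, 1/2)
S = E + t·(D−E) with t = -1/2, so ES:SD = t:(1−t) = -1/2:3/2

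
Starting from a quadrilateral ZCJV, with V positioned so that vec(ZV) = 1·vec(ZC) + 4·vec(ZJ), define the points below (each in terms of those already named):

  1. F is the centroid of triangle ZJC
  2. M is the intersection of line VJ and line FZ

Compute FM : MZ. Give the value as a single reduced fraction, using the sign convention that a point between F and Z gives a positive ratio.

FM:MZ = -5/3

Work in coordinates with Z = (0, 0), C = (1, 0), J = (0, 1), V = (1, 4).
1. F is the centroid of triangle ZJC ⇒ F = (1/3, 1/3)
2. M is the intersection of line VJ and line FZ ⇒ M = (-1/2, -1/2)
M = F + t·(Z−F) with t = 5/2, so FM:MZ = t:(1−t) = 5/2:-3/2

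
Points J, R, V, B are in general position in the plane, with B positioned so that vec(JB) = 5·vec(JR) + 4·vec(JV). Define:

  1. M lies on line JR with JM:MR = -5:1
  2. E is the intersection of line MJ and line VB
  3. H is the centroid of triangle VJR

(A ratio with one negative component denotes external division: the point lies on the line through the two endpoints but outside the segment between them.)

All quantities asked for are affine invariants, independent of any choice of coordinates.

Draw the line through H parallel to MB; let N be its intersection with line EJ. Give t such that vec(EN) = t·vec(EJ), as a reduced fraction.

t = 81/80

Set J = (0, 0), R = (1, 0), V = (0, 1), B = (5, 4); any affine frame gives the same invariant.
1. M lies on line JR with JM:MR = -5:1 ⇒ M = (5/4, 0)
2. E is the intersection of line MJ and line VB ⇒ E = (-5/3, 0)
3. H is the centroid of triangle VJR ⇒ H = (1/3, 1/3)
through H parallel to MB: direction (15/4, 4); meets EJ at N = (1/48, 0)
N = E + t·(J−E) with t = 81/80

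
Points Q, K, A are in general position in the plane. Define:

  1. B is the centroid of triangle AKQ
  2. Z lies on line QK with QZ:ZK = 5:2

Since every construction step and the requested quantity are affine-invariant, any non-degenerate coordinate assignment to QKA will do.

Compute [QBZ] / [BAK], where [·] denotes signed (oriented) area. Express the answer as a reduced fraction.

[QBZ]:[BAK] = 5/7

Set Q = (0, 0), K = (1, 0), A = (0, 1); any affine frame gives the same invariant.
1. B is the centroid of triangle AKQ ⇒ B = (1/3, 1/3)
2. Z lies on line QK with QZ:ZK = 5:2 ⇒ Z = (5/7, 0)
2·[QBZ] = -5/21, 2·[BAK] = -1/3
[QBZ]:[BAK] = -5/21:-1/3 = 5/7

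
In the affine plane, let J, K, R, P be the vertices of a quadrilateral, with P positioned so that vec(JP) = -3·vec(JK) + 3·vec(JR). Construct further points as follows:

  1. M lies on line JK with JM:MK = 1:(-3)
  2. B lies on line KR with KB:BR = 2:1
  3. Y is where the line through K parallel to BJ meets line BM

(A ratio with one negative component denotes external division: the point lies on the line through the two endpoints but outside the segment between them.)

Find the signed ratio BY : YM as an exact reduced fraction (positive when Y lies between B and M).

BY:YM = -2/3

Work in coordinates with J = (0, 0), K = (1, 0), R = (0, 1), P = (-3, 3).
1. M lies on line JK with JM:MK = 1:(-3) ⇒ M = (-1/2, 0)
2. B lies on line KR with KB:BR = 2:1 ⇒ B = (1/3, 2/3)
3. Y is where the line through K parallel to BJ meets line BM ⇒ Y = (2, 2)
Y = B + t·(M−B) with t = -2, so BY:YM = t:(1−t) = -2:3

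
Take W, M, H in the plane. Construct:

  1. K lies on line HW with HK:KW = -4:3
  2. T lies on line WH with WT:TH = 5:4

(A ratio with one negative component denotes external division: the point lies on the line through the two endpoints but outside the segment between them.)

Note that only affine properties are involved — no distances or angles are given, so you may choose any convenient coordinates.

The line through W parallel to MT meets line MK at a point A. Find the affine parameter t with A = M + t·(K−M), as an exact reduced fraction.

t = 5/32

Set W = (0, 0), M = (1, 0), H = (0, 1); any affine frame gives the same invariant.
1. K lies on line HW with HK:KW = -4:3 ⇒ K = (0, -3)
2. T lies on line WH with WT:TH = 5:4 ⇒ T = (0, 5/9)
through W parallel to MT: direction (-1, 5/9); meets MK at A = (27/32, -15/32)
A = M + t·(K−M) with t = 5/32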